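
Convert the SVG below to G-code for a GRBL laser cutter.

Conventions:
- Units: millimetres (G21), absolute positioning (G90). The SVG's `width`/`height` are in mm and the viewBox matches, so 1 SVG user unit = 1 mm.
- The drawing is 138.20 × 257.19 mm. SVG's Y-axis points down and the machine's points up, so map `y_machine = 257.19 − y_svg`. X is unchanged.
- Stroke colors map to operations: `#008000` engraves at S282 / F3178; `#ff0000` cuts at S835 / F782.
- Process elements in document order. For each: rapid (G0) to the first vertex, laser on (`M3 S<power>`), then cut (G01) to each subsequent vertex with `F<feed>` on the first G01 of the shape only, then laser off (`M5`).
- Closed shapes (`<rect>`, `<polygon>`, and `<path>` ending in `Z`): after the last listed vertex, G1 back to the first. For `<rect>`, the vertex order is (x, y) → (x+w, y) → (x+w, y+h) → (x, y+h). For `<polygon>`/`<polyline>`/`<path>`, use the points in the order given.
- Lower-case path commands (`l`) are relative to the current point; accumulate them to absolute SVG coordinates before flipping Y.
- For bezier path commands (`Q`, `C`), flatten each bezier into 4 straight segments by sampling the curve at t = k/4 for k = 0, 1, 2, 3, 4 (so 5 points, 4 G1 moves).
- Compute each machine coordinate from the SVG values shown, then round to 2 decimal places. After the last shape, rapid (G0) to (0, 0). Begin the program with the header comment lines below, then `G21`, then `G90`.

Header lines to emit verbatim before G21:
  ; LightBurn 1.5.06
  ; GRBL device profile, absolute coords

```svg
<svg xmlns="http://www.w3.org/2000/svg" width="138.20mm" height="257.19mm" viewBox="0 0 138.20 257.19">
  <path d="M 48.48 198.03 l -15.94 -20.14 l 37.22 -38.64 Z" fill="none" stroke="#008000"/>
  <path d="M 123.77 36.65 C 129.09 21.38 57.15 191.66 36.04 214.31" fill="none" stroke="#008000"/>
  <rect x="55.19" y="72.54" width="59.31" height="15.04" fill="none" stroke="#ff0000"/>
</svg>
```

viewBox `0 0 138.20 257.19` with mm width/height → 1 unit = 1 mm. Flip: y_m = 257.19 − y_svg.

**Shape 1** — `<path>` closed polygon, stroke `#008000` → engrave (S282, F3178). Machine vertices: (48.48,59.16) → (32.54,79.30) → (69.76,117.94) → (48.48,59.16). Closed: final G1 returns to the first vertex.

**Shape 2** — `<path>` cubic bezier, stroke `#008000` → engrave (S282, F3178). Control points (SVG): P0=(123.77,36.65), P1=(129.09,21.38), P2=(57.15,191.66), P3=(36.04,214.31); sampled at t=k/4. Machine vertices: (123.77,220.54) → (115.28,202.41) → (89.82,145.93) → (59.40,82.34) → (36.04,42.88). Open path.

**Shape 3** — `<rect>` rectangle, stroke `#ff0000` → cut (S835, F782). Machine vertices: (55.19,184.65) → (114.50,184.65) → (114.50,169.61) → (55.19,169.61) → (55.19,184.65). Closed: final G1 returns to the first vertex.

; LightBurn 1.5.06
; GRBL device profile, absolute coords
G21
G90
G0 X48.48 Y59.16
M3 S282
G01 X32.54 Y79.30 F3178
G01 X69.76 Y117.94
G01 X48.48 Y59.16
M5
G0 X123.77 Y220.54
M3 S282
G01 X115.28 Y202.41 F3178
G01 X89.82 Y145.93
G01 X59.40 Y82.34
G01 X36.04 Y42.88
M5
G0 X55.19 Y184.65
M3 S835
G01 X114.50 Y184.65 F782
G01 X114.50 Y169.61
G01 X55.19 Y169.61
G01 X55.19 Y184.65
M5
G0 X0.00 Y0.00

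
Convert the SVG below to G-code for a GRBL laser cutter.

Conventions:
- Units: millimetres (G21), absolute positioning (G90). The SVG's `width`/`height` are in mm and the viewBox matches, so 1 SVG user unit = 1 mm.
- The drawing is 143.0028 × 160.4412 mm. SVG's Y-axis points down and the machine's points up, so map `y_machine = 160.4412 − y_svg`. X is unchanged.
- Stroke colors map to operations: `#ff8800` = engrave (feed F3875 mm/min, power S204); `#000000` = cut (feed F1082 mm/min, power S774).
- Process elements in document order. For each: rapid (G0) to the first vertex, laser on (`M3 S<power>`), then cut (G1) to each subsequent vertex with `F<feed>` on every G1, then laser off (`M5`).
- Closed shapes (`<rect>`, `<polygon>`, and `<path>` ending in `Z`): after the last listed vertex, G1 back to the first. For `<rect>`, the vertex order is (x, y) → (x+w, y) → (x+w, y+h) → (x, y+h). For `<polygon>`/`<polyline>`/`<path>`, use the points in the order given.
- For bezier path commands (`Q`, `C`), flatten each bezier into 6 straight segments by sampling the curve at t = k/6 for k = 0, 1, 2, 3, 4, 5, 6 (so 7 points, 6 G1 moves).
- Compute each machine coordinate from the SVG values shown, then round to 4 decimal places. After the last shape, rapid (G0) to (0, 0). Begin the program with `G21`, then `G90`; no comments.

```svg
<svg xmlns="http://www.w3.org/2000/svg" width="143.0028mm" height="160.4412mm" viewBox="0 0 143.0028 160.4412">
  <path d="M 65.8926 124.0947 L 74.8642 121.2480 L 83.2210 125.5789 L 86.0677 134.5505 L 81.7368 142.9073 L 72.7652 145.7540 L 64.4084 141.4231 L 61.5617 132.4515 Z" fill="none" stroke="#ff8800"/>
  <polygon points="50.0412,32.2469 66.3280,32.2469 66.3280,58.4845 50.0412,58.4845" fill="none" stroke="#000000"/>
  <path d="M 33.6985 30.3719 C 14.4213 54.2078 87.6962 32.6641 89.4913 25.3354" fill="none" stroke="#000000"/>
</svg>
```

viewBox `0 0 143.0028 160.4412` with mm width/height → 1 unit = 1 mm. Flip: y_m = 160.4412 − y_svg.

**Shape 1** — `<path>` regular polygon, stroke `#ff8800` → engrave (S204, F3875). Machine vertices: (65.8926,36.3465) → (74.8642,39.1932) → (83.2210,34.8623) → (86.0677,25.8907) → (81.7368,17.5339) → (72.7652,14.6872) → (64.4084,19.0181) → (61.5617,27.9897) → (65.8926,36.3465). Closed: final G1 returns to the first vertex.

**Shape 2** — `<polygon>` rectangle, stroke `#000000` → cut (S774, F1082). Machine vertices: (50.0412,128.1943) → (66.3280,128.1943) → (66.3280,101.9567) → (50.0412,101.9567) → (50.0412,128.1943). Closed: final G1 returns to the first vertex.

**Shape 3** — `<path>` cubic bezier, stroke `#000000` → cut (S774, F1082). Control points (SVG): P0=(33.6985,30.3719), P1=(14.4213,54.2078), P2=(87.6962,32.6641), P3=(89.4913,25.3354); sampled at t=k/6. Machine vertices: (33.6985,130.0693) → (31.0132,121.6571) → (39.1967,119.1527) → (53.6928,120.9008) → (69.9449,125.2460) → (83.3965,130.5328) → (89.4913,135.1058). Open path.

G21
G90
G0 X65.8926 Y36.3465
M3 S204
G1 X74.8642 Y39.1932 F3875
G1 X83.2210 Y34.8623 F3875
G1 X86.0677 Y25.8907 F3875
G1 X81.7368 Y17.5339 F3875
G1 X72.7652 Y14.6872 F3875
G1 X64.4084 Y19.0181 F3875
G1 X61.5617 Y27.9897 F3875
G1 X65.8926 Y36.3465 F3875
M5
G0 X50.0412 Y128.1943
M3 S774
G1 X66.3280 Y128.1943 F1082
G1 X66.3280 Y101.9567 F1082
G1 X50.0412 Y101.9567 F1082
G1 X50.0412 Y128.1943 F1082
M5
G0 X33.6985 Y130.0693
M3 S774
G1 X31.0132 Y121.6571 F1082
G1 X39.1967 Y119.1527 F1082
G1 X53.6928 Y120.9008 F1082
G1 X69.9449 Y125.2460 F1082
G1 X83.3965 Y130.5328 F1082
G1 X89.4913 Y135.1058 F1082
M5
G0 X0.0000 Y0.0000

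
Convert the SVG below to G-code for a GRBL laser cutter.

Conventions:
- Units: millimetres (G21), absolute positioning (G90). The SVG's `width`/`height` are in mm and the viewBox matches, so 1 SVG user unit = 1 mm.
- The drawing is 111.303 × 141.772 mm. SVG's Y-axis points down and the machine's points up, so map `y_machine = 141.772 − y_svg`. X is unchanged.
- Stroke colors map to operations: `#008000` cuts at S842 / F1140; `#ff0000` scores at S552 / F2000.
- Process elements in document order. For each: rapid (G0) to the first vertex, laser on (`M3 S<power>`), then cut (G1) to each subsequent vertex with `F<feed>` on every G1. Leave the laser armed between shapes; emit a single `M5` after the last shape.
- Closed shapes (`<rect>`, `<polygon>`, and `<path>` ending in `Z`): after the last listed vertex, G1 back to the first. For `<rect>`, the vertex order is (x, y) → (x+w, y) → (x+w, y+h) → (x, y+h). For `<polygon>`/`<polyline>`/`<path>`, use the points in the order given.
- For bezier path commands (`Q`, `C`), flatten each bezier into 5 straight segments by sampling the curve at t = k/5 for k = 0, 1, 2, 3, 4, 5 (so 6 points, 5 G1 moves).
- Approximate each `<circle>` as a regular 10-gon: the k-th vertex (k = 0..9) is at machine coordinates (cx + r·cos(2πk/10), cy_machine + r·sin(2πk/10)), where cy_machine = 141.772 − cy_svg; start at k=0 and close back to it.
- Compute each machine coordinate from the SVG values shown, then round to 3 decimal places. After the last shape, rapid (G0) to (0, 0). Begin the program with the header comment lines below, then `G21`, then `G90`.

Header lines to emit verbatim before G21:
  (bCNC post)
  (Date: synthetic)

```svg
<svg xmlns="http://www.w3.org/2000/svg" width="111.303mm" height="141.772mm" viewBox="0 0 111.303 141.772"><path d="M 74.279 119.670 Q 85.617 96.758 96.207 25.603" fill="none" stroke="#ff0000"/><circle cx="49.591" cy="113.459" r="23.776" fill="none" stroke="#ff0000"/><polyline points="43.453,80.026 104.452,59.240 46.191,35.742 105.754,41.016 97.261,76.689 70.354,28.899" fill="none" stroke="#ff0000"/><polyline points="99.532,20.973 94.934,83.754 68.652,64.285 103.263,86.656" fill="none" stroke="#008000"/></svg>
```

1 u = 1 mm; y_m = 141.772 − y.

[1] `<path>` quadratic bezier, #ff0000→score S552 F2000: (74.279,22.102) → (78.784,33.197) → (83.230,48.150) → (87.615,66.964) → (91.941,89.637) → (96.207,116.169)

[2] `<circle>` circle, #ff0000→score S552 F2000: (73.367,28.313) → (68.826,42.288) → (56.938,50.925) → (42.244,50.925) → (30.356,42.288) → (25.815,28.313) → (30.356,14.338) → (42.244,5.701) → (56.938,5.701) → (68.826,14.338) → (73.367,28.313) (closed)

[3] `<polyline>` open polyline, #ff0000→score S552 F2000: (43.453,61.746) → (104.452,82.532) → (46.191,106.030) → (105.754,100.756) → (97.261,65.083) → (70.354,112.873)

[4] `<polyline>` open polyline, #008000→cut S842 F1140: (99.532,120.799) → (94.934,58.018) → (68.652,77.487) → (103.263,55.116)

(bCNC post)
(Date: synthetic)
G21
G90
G0 X74.279 Y22.102
M3 S552
G1 X78.784 Y33.197 F2000
G1 X83.230 Y48.150 F2000
G1 X87.615 Y66.964 F2000
G1 X91.941 Y89.637 F2000
G1 X96.207 Y116.169 F2000
G0 X73.367 Y28.313
M3 S552
G1 X68.826 Y42.288 F2000
G1 X56.938 Y50.925 F2000
G1 X42.244 Y50.925 F2000
G1 X30.356 Y42.288 F2000
G1 X25.815 Y28.313 F2000
G1 X30.356 Y14.338 F2000
G1 X42.244 Y5.701 F2000
G1 X56.938 Y5.701 F2000
G1 X68.826 Y14.338 F2000
G1 X73.367 Y28.313 F2000
G0 X43.453 Y61.746
M3 S552
G1 X104.452 Y82.532 F2000
G1 X46.191 Y106.030 F2000
G1 X105.754 Y100.756 F2000
G1 X97.261 Y65.083 F2000
G1 X70.354 Y112.873 F2000
G0 X99.532 Y120.799
M3 S842
G1 X94.934 Y58.018 F1140
G1 X68.652 Y77.487 F1140
G1 X103.263 Y55.116 F1140
M5
G0 X0.000 Y0.000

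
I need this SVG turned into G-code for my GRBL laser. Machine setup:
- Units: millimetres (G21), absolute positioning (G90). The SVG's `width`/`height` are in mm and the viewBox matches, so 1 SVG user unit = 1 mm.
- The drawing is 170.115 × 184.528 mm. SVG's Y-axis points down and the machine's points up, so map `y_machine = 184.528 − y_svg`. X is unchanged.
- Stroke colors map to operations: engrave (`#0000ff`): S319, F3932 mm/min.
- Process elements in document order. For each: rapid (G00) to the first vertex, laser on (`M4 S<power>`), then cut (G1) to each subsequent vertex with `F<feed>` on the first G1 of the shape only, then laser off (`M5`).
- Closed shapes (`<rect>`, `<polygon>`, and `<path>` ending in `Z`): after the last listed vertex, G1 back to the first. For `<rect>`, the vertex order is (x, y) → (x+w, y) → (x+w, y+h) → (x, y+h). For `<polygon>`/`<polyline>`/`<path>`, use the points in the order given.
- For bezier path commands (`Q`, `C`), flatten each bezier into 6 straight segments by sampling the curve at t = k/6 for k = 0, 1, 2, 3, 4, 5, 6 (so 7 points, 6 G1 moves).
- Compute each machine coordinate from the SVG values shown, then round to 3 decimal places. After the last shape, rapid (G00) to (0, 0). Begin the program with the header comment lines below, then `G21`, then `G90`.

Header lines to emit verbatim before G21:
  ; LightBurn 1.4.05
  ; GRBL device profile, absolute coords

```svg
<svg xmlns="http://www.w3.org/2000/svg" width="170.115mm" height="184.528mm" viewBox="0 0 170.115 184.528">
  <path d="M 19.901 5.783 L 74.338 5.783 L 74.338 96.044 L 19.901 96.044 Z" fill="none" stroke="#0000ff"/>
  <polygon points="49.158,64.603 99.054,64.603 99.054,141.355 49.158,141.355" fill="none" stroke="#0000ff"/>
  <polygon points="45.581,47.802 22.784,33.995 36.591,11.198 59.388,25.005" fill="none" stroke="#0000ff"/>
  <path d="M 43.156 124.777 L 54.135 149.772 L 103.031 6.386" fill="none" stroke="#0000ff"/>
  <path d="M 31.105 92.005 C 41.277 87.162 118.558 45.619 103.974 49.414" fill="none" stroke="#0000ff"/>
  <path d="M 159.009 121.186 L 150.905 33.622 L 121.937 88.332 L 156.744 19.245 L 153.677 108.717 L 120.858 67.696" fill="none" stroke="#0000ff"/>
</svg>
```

Since the viewBox matches the mm dimensions, user units are millimetres directly. The only transform is the Y-flip y_m = 184.528 − y_svg.

Shape 1 is a rectangle drawn with `<path>`. Its stroke #0000ff means engrave at S319, F3932. After flipping Y the toolpath is (19.901,178.745) → (74.338,178.745) → (74.338,88.484) → (19.901,88.484) → (19.901,178.745), returning to the start.

Shape 2 is a rectangle drawn with `<polygon>`. Its stroke #0000ff means engrave at S319, F3932. After flipping Y the toolpath is (49.158,119.925) → (99.054,119.925) → (99.054,43.173) → (49.158,43.173) → (49.158,119.925), returning to the start.

Shape 3 is a regular polygon drawn with `<polygon>`. Its stroke #0000ff means engrave at S319, F3932. After flipping Y the toolpath is (45.581,136.726) → (22.784,150.533) → (36.591,173.330) → (59.388,159.523) → (45.581,136.726), returning to the start.

Shape 4 is a open polyline drawn with `<path>`. Its stroke #0000ff means engrave at S319, F3932. After flipping Y the toolpath is (43.156,59.751) → (54.135,34.756) → (103.031,178.142).

Shape 5 is a cubic bezier drawn with `<path>`. Its stroke #0000ff means engrave at S319, F3932. After flipping Y the toolpath is (31.105,92.523) → (41.047,97.623) → (57.759,106.561) → (76.823,117.058) → (93.824,126.835) → (104.347,133.613) → (103.974,135.114).

Shape 6 is a open polyline drawn with `<path>`. Its stroke #0000ff means engrave at S319, F3932. After flipping Y the toolpath is (159.009,63.342) → (150.905,150.906) → (121.937,96.196) → (156.744,165.283) → (153.677,75.811) → (120.858,116.832).

; LightBurn 1.4.05
; GRBL device profile, absolute coords
G21
G90
G00 X19.901 Y178.745
M4 S319
G1 X74.338 Y178.745 F3932
G1 X74.338 Y88.484
G1 X19.901 Y88.484
G1 X19.901 Y178.745
M5
G00 X49.158 Y119.925
M4 S319
G1 X99.054 Y119.925 F3932
G1 X99.054 Y43.173
G1 X49.158 Y43.173
G1 X49.158 Y119.925
M5
G00 X45.581 Y136.726
M4 S319
G1 X22.784 Y150.533 F3932
G1 X36.591 Y173.330
G1 X59.388 Y159.523
G1 X45.581 Y136.726
M5
G00 X43.156 Y59.751
M4 S319
G1 X54.135 Y34.756 F3932
G1 X103.031 Y178.142
M5
G00 X31.105 Y92.523
M4 S319
G1 X41.047 Y97.623 F3932
G1 X57.759 Y106.561
G1 X76.823 Y117.058
G1 X93.824 Y126.835
G1 X104.347 Y133.613
G1 X103.974 Y135.114
M5
G00 X159.009 Y63.342
M4 S319
G1 X150.905 Y150.906 F3932
G1 X121.937 Y96.196
G1 X156.744 Y165.283
G1 X153.677 Y75.811
G1 X120.858 Y116.832
M5
G00 X0.000 Y0.000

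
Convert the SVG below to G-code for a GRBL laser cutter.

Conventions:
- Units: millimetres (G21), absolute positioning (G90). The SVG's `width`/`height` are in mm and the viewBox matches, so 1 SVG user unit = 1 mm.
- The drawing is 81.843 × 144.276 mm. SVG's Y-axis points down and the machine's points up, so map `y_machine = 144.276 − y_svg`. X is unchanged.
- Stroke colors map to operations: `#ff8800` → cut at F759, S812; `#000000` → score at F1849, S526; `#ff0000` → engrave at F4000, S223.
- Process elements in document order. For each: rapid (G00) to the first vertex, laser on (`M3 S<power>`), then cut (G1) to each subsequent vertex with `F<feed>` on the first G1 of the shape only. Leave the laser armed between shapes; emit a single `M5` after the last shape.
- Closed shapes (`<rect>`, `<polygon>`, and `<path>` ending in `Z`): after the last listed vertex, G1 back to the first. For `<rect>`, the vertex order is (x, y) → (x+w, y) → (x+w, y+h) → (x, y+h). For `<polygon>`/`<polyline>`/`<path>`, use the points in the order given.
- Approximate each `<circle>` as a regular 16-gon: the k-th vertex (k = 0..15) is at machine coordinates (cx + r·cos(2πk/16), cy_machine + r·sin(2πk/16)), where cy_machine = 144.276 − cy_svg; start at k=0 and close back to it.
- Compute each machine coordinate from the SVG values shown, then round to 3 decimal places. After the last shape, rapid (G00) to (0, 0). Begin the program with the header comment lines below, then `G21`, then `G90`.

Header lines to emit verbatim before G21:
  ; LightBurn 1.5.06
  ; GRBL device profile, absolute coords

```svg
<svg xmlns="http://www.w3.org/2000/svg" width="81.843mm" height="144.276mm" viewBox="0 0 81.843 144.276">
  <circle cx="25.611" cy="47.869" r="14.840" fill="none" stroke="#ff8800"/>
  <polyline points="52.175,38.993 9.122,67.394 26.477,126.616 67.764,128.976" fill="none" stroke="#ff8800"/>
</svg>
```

; LightBurn 1.5.06
; GRBL device profile, absolute coords
G21
G90
G00 X40.451 Y96.407
M3 S812
G1 X39.321 Y102.086 F759
G1 X36.104 Y106.900
G1 X31.290 Y110.117
G1 X25.611 Y111.247
G1 X19.932 Y110.117
G1 X15.118 Y106.900
G1 X11.901 Y102.086
G1 X10.771 Y96.407
G1 X11.901 Y90.728
G1 X15.118 Y85.914
G1 X19.932 Y82.697
G1 X25.611 Y81.567
G1 X31.290 Y82.697
G1 X36.104 Y85.914
G1 X39.321 Y90.728
G1 X40.451 Y96.407
G00 X52.175 Y105.283
M3 S812
G1 X9.122 Y76.882 F759
G1 X26.477 Y17.660
G1 X67.764 Y15.300
M5
G00 X0.000 Y0.000

Since the viewBox matches the mm dimensions, user units are millimetres directly. The only transform is the Y-flip y_m = 144.276 − y_svg.

Shape 1 is a circle drawn with `<circle>`. Its stroke #ff8800 means cut at S812, F759. After flipping Y the toolpath is (40.451,96.407) → (39.321,102.086) → (36.104,106.900) → (31.290,110.117) → (25.611,111.247) → (19.932,110.117) → (15.118,106.900) → (11.901,102.086) → (10.771,96.407) → (11.901,90.728) → (15.118,85.914) → (19.932,82.697) → (25.611,81.567) → (31.290,82.697) → (36.104,85.914) → (39.321,90.728) → (40.451,96.407), returning to the start.

Shape 2 is a open polyline drawn with `<polyline>`. Its stroke #ff8800 means cut at S812, F759. After flipping Y the toolpath is (52.175,105.283) → (9.122,76.882) → (26.477,17.660) → (67.764,15.300).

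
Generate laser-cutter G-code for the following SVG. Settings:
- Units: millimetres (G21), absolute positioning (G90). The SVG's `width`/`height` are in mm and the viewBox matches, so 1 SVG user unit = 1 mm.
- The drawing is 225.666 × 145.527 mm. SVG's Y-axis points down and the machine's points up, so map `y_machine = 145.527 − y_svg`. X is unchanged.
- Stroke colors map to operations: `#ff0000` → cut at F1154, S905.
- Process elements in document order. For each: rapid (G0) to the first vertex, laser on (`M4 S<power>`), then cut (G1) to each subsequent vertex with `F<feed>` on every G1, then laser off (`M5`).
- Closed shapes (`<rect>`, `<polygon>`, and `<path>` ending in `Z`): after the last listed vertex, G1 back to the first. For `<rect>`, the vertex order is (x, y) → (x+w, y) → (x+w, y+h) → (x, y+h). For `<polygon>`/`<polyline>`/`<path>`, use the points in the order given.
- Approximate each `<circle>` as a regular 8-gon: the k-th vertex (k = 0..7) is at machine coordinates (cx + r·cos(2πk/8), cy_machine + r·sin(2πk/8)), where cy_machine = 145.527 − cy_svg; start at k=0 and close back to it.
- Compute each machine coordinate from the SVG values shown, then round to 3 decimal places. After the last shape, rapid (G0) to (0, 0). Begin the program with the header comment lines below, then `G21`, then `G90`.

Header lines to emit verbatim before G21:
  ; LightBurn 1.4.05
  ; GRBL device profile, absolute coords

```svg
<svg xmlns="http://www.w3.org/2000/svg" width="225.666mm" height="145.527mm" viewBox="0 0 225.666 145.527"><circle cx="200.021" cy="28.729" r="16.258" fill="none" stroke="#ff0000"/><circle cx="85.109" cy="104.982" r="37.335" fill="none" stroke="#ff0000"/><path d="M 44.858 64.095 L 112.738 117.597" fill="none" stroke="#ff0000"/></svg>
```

; LightBurn 1.4.05
; GRBL device profile, absolute coords
G21
G90
G0 X216.279 Y116.798
M4 S905
G1 X211.517 Y128.294 F1154
G1 X200.021 Y133.056 F1154
G1 X188.525 Y128.294 F1154
G1 X183.763 Y116.798 F1154
G1 X188.525 Y105.302 F1154
G1 X200.021 Y100.540 F1154
G1 X211.517 Y105.302 F1154
G1 X216.279 Y116.798 F1154
M5
G0 X122.444 Y40.545
M4 S905
G1 X111.509 Y66.945 F1154
G1 X85.109 Y77.880 F1154
G1 X58.709 Y66.945 F1154
G1 X47.774 Y40.545 F1154
G1 X58.709 Y14.145 F1154
G1 X85.109 Y3.210 F1154
G1 X111.509 Y14.145 F1154
G1 X122.444 Y40.545 F1154
M5
G0 X44.858 Y81.432
M4 S905
G1 X112.738 Y27.930 F1154
M5
G0 X0.000 Y0.000

1 u = 1 mm; y_m = 145.527 − y.

[1] `<circle>` circle, #ff0000→cut S905 F1154: (216.279,116.798) → (211.517,128.294) → (200.021,133.056) → (188.525,128.294) → (183.763,116.798) → (188.525,105.302) → (200.021,100.540) → (211.517,105.302) → (216.279,116.798) (closed)

[2] `<circle>` circle, #ff0000→cut S905 F1154: (122.444,40.545) → (111.509,66.945) → (85.109,77.880) → (58.709,66.945) → (47.774,40.545) → (58.709,14.145) → (85.109,3.210) → (111.509,14.145) → (122.444,40.545) (closed)

[3] `<path>` line segment, #ff0000→cut S905 F1154: (44.858,81.432) → (112.738,27.930)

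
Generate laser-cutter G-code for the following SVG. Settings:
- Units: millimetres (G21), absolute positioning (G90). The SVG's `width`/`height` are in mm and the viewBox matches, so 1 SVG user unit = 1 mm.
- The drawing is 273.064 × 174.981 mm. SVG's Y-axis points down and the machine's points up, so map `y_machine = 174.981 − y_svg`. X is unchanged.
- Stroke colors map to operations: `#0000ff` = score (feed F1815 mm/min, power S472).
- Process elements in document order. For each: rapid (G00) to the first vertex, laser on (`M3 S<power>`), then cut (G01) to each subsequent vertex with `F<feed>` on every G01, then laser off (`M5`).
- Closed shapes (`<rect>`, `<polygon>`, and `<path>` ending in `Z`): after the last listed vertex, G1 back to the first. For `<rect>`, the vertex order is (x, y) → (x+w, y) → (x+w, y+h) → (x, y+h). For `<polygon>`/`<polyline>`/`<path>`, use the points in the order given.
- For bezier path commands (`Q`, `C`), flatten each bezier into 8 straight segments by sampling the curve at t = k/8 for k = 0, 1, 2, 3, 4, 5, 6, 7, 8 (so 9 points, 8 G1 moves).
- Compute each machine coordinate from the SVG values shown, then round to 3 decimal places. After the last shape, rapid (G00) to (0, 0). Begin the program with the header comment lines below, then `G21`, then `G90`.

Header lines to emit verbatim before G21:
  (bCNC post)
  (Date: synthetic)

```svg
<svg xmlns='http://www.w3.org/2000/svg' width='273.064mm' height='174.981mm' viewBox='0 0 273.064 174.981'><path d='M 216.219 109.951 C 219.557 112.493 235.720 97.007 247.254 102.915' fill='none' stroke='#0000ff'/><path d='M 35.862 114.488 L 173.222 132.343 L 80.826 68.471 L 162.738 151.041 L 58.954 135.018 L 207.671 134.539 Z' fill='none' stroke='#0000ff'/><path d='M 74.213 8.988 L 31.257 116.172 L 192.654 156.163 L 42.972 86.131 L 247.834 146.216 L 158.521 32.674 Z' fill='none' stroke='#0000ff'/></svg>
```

(bCNC post)
(Date: synthetic)
G21
G90
G00 X216.219 Y65.030
M3 S472
G01 X218.038 Y64.845 F1815
G01 X220.854 Y65.888 F1815
G01 X224.464 Y67.697 F1815
G01 X228.663 Y69.810 F1815
G01 X233.246 Y71.766 F1815
G01 X238.008 Y73.102 F1815
G01 X242.746 Y73.356 F1815
G01 X247.254 Y72.066 F1815
M5
G00 X35.862 Y60.493
M3 S472
G01 X173.222 Y42.638 F1815
G01 X80.826 Y106.510 F1815
G01 X162.738 Y23.940 F1815
G01 X58.954 Y39.963 F1815
G01 X207.671 Y40.442 F1815
G01 X35.862 Y60.493 F1815
M5
G00 X74.213 Y165.993
M3 S472
G01 X31.257 Y58.809 F1815
G01 X192.654 Y18.818 F1815
G01 X42.972 Y88.850 F1815
G01 X247.834 Y28.765 F1815
G01 X158.521 Y142.307 F1815
G01 X74.213 Y165.993 F1815
M5
G00 X0.000 Y0.000

viewBox `0 0 273.064 174.981` with mm width/height → 1 unit = 1 mm. Flip: y_m = 174.981 − y_svg.

**Shape 1** — `<path>` cubic bezier, stroke `#0000ff` → score (S472, F1815). Control points (SVG): P0=(216.219,109.951), P1=(219.557,112.493), P2=(235.720,97.007), P3=(247.254,102.915); sampled at t=k/8. Machine vertices: (216.219,65.030) → (218.038,64.845) → (220.854,65.888) → (224.464,67.697) → (228.663,69.810) → (233.246,71.766) → (238.008,73.102) → (242.746,73.356) → (247.254,72.066). Open path.

**Shape 2** — `<path>` closed polygon, stroke `#0000ff` → score (S472, F1815). Machine vertices: (35.862,60.493) → (173.222,42.638) → (80.826,106.510) → (162.738,23.940) → (58.954,39.963) → (207.671,40.442) → (35.862,60.493). Closed: final G1 returns to the first vertex.

**Shape 3** — `<path>` closed polygon, stroke `#0000ff` → score (S472, F1815). Machine vertices: (74.213,165.993) → (31.257,58.809) → (192.654,18.818) → (42.972,88.850) → (247.834,28.765) → (158.521,142.307) → (74.213,165.993). Closed: final G1 returns to the first vertex.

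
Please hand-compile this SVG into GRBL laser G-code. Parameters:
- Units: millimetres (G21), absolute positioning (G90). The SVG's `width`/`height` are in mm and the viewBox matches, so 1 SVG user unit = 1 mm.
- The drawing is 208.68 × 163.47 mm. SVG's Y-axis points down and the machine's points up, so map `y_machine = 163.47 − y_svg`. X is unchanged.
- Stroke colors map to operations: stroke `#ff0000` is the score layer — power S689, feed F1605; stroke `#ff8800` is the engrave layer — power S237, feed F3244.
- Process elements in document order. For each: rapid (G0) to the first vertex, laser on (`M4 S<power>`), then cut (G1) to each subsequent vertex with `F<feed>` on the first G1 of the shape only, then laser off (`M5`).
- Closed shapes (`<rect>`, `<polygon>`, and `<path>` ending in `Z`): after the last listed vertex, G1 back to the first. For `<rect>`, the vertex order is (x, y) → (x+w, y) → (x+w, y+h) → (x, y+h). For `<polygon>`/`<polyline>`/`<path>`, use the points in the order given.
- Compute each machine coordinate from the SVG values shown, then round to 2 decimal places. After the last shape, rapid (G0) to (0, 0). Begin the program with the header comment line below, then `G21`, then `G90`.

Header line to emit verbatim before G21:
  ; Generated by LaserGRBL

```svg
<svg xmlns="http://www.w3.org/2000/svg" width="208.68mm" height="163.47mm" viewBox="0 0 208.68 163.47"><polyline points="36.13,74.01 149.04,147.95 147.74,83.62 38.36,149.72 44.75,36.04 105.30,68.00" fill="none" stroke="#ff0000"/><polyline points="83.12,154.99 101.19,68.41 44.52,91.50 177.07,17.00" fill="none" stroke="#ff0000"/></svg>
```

; Generated by LaserGRBL
G21
G90
G0 X36.13 Y89.46
M4 S689
G1 X149.04 Y15.52 F1605
G1 X147.74 Y79.85
G1 X38.36 Y13.75
G1 X44.75 Y127.43
G1 X105.30 Y95.47
M5
G0 X83.12 Y8.48
M4 S689
G1 X101.19 Y95.06 F1605
G1 X44.52 Y71.97
G1 X177.07 Y146.47
M5
G0 X0.00 Y0.00

viewBox `0 0 208.68 163.47` with mm width/height → 1 unit = 1 mm. Flip: y_m = 163.47 − y_svg.

**Shape 1** — `<polyline>` open polyline, stroke `#ff0000` → score (S689, F1605). Machine vertices: (36.13,89.46) → (149.04,15.52) → (147.74,79.85) → (38.36,13.75) → (44.75,127.43) → (105.30,95.47). Open path.

**Shape 2** — `<polyline>` open polyline, stroke `#ff0000` → score (S689, F1605). Machine vertices: (83.12,8.48) → (101.19,95.06) → (44.52,71.97) → (177.07,146.47). Open path.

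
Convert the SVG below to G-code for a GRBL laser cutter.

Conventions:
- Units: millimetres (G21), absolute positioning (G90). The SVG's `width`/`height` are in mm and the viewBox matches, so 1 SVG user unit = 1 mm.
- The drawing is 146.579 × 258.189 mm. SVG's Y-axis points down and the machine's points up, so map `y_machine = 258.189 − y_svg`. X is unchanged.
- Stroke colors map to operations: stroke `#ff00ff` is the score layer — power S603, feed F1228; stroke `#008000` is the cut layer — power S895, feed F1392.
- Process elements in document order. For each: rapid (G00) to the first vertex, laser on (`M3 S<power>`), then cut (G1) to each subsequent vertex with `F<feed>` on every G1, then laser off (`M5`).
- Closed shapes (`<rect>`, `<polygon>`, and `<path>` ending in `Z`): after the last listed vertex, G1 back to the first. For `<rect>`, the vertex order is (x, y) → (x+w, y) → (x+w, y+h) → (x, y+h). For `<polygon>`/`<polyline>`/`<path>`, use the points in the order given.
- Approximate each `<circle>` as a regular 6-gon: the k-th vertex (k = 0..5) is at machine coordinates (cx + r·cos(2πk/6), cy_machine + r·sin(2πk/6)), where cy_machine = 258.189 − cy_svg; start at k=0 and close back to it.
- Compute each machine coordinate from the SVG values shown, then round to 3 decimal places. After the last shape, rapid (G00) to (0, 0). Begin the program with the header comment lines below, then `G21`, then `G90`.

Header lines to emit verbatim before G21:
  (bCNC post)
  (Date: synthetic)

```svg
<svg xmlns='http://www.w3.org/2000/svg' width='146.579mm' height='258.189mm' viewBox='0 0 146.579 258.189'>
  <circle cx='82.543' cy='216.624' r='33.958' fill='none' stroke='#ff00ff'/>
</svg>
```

Since the viewBox matches the mm dimensions, user units are millimetres directly. The only transform is the Y-flip y_m = 258.189 − y_svg.

Shape 1 is a circle drawn with `<circle>`. Its stroke #ff00ff means score at S603, F1228. After flipping Y the toolpath is (116.501,41.565) → (99.522,70.973) → (65.564,70.973) → (48.585,41.565) → (65.564,12.157) → (99.522,12.157) → (116.501,41.565), returning to the start.

(bCNC post)
(Date: synthetic)
G21
G90
G00 X116.501 Y41.565
M3 S603
G1 X99.522 Y70.973 F1228
G1 X65.564 Y70.973 F1228
G1 X48.585 Y41.565 F1228
G1 X65.564 Y12.157 F1228
G1 X99.522 Y12.157 F1228
G1 X116.501 Y41.565 F1228
M5
G00 X0.000 Y0.000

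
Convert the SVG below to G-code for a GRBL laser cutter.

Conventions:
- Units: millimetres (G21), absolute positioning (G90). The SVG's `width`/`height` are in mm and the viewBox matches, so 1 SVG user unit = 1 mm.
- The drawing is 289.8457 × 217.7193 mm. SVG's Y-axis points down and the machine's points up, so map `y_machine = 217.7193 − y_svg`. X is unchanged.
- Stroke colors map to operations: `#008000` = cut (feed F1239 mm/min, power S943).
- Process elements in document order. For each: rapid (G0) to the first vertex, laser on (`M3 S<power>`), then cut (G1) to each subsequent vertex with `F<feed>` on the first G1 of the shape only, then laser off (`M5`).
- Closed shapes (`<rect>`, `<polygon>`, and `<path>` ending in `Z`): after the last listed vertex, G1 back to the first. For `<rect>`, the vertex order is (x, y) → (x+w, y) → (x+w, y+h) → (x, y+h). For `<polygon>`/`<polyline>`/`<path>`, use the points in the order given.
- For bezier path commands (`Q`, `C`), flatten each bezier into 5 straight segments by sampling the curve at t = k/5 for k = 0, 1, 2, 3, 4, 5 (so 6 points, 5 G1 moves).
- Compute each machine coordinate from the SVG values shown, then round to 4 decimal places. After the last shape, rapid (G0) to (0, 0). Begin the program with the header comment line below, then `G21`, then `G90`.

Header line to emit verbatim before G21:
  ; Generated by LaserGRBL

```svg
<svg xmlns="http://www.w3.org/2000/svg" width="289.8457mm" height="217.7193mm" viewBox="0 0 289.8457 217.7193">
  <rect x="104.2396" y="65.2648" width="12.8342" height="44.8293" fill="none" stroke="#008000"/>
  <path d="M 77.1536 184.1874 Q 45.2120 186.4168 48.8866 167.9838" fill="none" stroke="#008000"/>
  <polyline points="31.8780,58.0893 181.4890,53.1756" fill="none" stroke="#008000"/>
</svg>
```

; Generated by LaserGRBL
G21
G90
G0 X104.2396 Y152.4545
M3 S943
G1 X117.0738 Y152.4545 F1239
G1 X117.0738 Y107.6252
G1 X104.2396 Y107.6252
G1 X104.2396 Y152.4545
M5
G0 X77.1536 Y33.5319
M3 S943
G1 X65.8016 Y33.4666 F1239
G1 X57.2989 Y35.0544
G1 X51.6455 Y38.2951
G1 X48.8414 Y43.1888
G1 X48.8866 Y49.7355
M5
G0 X31.8780 Y159.6300
M3 S943
G1 X181.4890 Y164.5437 F1239
M5
G0 X0.0000 Y0.0000

Since the viewBox matches the mm dimensions, user units are millimetres directly. The only transform is the Y-flip y_m = 217.7193 − y_svg.

Shape 1 is a rectangle drawn with `<rect>`. Its stroke #008000 means cut at S943, F1239. After flipping Y the toolpath is (104.2396,152.4545) → (117.0738,152.4545) → (117.0738,107.6252) → (104.2396,107.6252) → (104.2396,152.4545), returning to the start.

Shape 2 is a quadratic bezier drawn with `<path>`. Its stroke #008000 means cut at S943, F1239. After flipping Y the toolpath is (77.1536,33.5319) → (65.8016,33.4666) → (57.2989,35.0544) → (51.6455,38.2951) → (48.8414,43.1888) → (48.8866,49.7355).

Shape 3 is a line segment drawn with `<polyline>`. Its stroke #008000 means cut at S943, F1239. After flipping Y the toolpath is (31.8780,159.6300) → (181.4890,164.5437).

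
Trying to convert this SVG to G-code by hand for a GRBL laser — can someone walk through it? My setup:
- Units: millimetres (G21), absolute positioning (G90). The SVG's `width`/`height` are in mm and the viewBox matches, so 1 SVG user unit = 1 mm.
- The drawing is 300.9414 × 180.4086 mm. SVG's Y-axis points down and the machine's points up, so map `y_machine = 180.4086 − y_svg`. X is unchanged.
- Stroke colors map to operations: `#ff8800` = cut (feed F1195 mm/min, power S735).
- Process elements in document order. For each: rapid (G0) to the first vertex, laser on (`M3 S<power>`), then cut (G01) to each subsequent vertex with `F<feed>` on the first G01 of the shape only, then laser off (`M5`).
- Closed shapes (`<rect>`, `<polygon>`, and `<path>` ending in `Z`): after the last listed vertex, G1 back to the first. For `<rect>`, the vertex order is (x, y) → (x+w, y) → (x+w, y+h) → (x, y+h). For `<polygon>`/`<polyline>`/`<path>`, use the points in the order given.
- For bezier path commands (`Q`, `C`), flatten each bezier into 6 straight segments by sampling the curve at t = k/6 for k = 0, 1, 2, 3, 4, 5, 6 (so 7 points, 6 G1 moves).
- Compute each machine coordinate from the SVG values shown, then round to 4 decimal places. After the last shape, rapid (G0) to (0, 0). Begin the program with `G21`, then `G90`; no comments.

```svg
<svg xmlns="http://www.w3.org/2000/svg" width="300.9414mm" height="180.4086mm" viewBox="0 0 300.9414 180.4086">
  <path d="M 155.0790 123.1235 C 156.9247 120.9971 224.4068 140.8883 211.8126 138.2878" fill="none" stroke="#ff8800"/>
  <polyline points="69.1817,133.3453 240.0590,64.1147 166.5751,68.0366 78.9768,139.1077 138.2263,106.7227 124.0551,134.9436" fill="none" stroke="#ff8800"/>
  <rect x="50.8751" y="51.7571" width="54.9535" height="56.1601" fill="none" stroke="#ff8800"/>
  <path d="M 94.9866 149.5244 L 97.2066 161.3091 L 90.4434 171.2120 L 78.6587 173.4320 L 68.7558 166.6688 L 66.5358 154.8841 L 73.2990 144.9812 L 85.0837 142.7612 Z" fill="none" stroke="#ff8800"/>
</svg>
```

1 u = 1 mm; y_m = 180.4086 − y.

[1] `<path>` cubic bezier, #ff8800→cut S735 F1195: (155.0790,57.2851) → (160.7970,56.7196) → (173.4067,53.7208) → (188.8608,49.5252) → (203.1115,45.3690) → (212.1113,42.4888) → (211.8126,42.1208)

[2] `<polyline>` open polyline, #ff8800→cut S735 F1195: (69.1817,47.0633) → (240.0590,116.2939) → (166.5751,112.3720) → (78.9768,41.3009) → (138.2263,73.6859) → (124.0551,45.4650)

[3] `<rect>` rectangle, #ff8800→cut S735 F1195: (50.8751,128.6515) → (105.8286,128.6515) → (105.8286,72.4914) → (50.8751,72.4914) → (50.8751,128.6515) (closed)

[4] `<path>` regular polygon, #ff8800→cut S735 F1195: (94.9866,30.8842) → (97.2066,19.0995) → (90.4434,9.1966) → (78.6587,6.9766) → (68.7558,13.7398) → (66.5358,25.5245) → (73.2990,35.4274) → (85.0837,37.6474) → (94.9866,30.8842) (closed)

G21
G90
G0 X155.0790 Y57.2851
M3 S735
G01 X160.7970 Y56.7196 F1195
G01 X173.4067 Y53.7208
G01 X188.8608 Y49.5252
G01 X203.1115 Y45.3690
G01 X212.1113 Y42.4888
G01 X211.8126 Y42.1208
M5
G0 X69.1817 Y47.0633
M3 S735
G01 X240.0590 Y116.2939 F1195
G01 X166.5751 Y112.3720
G01 X78.9768 Y41.3009
G01 X138.2263 Y73.6859
G01 X124.0551 Y45.4650
M5
G0 X50.8751 Y128.6515
M3 S735
G01 X105.8286 Y128.6515 F1195
G01 X105.8286 Y72.4914
G01 X50.8751 Y72.4914
G01 X50.8751 Y128.6515
M5
G0 X94.9866 Y30.8842
M3 S735
G01 X97.2066 Y19.0995 F1195
G01 X90.4434 Y9.1966
G01 X78.6587 Y6.9766
G01 X68.7558 Y13.7398
G01 X66.5358 Y25.5245
G01 X73.2990 Y35.4274
G01 X85.0837 Y37.6474
G01 X94.9866 Y30.8842
M5
G0 X0.0000 Y0.0000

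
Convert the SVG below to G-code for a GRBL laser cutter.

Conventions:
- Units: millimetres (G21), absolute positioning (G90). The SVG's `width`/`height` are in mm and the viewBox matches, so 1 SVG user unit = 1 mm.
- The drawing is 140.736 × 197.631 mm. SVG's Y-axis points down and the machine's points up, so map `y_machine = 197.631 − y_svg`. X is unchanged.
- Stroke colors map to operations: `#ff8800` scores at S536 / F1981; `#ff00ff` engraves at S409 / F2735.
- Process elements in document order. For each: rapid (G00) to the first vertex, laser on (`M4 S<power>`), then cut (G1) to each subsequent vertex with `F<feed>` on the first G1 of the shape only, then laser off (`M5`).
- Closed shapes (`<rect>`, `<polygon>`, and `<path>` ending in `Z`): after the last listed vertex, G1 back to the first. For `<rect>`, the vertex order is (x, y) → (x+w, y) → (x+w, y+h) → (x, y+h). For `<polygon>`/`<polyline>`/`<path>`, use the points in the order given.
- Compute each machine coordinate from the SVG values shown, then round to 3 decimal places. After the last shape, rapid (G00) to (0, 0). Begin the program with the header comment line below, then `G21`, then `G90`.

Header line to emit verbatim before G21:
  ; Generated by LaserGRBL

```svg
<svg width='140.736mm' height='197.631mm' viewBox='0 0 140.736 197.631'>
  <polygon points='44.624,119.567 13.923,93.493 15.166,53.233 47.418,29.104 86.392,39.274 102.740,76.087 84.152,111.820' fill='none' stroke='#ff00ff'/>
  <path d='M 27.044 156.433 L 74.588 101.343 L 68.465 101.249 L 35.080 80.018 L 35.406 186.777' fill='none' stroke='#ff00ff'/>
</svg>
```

; Generated by LaserGRBL
G21
G90
G00 X44.624 Y78.064
M4 S409
G1 X13.923 Y104.138 F2735
G1 X15.166 Y144.398
G1 X47.418 Y168.527
G1 X86.392 Y158.357
G1 X102.740 Y121.544
G1 X84.152 Y85.811
G1 X44.624 Y78.064
M5
G00 X27.044 Y41.198
M4 S409
G1 X74.588 Y96.288 F2735
G1 X68.465 Y96.382
G1 X35.080 Y117.613
G1 X35.406 Y10.854
M5
G00 X0.000 Y0.000

Since the viewBox matches the mm dimensions, user units are millimetres directly. The only transform is the Y-flip y_m = 197.631 − y_svg.

Shape 1 is a regular polygon drawn with `<polygon>`. Its stroke #ff00ff means engrave at S409, F2735. After flipping Y the toolpath is (44.624,78.064) → (13.923,104.138) → (15.166,144.398) → (47.418,168.527) → (86.392,158.357) → (102.740,121.544) → (84.152,85.811) → (44.624,78.064), returning to the start.

Shape 2 is a open polyline drawn with `<path>`. Its stroke #ff00ff means engrave at S409, F2735. After flipping Y the toolpath is (27.044,41.198) → (74.588,96.288) → (68.465,96.382) → (35.080,117.613) → (35.406,10.854).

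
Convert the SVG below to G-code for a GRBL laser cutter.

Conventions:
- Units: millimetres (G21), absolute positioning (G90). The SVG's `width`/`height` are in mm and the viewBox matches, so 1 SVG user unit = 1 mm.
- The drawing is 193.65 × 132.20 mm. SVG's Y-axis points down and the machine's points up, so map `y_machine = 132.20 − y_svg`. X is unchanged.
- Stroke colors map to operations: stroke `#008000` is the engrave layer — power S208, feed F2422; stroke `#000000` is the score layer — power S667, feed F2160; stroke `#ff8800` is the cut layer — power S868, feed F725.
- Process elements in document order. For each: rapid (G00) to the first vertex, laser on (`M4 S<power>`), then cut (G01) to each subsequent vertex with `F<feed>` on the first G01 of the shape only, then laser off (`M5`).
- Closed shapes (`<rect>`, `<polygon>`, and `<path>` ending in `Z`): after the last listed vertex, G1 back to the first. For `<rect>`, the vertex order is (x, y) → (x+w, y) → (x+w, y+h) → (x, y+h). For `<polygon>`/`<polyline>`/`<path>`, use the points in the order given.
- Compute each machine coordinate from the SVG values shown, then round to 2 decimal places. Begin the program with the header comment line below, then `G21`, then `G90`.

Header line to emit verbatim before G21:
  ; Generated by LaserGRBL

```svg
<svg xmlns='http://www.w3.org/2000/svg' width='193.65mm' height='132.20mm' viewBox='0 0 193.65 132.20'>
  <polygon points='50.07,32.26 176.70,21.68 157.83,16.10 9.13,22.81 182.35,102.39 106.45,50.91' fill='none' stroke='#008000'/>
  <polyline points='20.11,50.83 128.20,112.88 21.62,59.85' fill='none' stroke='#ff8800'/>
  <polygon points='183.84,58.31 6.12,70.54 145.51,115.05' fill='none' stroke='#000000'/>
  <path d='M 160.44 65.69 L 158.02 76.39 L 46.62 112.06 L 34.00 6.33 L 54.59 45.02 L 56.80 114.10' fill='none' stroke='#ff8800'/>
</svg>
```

viewBox `0 0 193.65 132.20` with mm width/height → 1 unit = 1 mm. Flip: y_m = 132.20 − y_svg.

**Shape 1** — `<polygon>` closed polygon, stroke `#008000` → engrave (S208, F2422). Machine vertices: (50.07,99.94) → (176.70,110.52) → (157.83,116.10) → (9.13,109.39) → (182.35,29.81) → (106.45,81.29) → (50.07,99.94). Closed: final G1 returns to the first vertex.

**Shape 2** — `<polyline>` open polyline, stroke `#ff8800` → cut (S868, F725). Machine vertices: (20.11,81.37) → (128.20,19.32) → (21.62,72.35). Open path.

**Shape 3** — `<polygon>` closed polygon, stroke `#000000` → score (S667, F2160). Machine vertices: (183.84,73.89) → (6.12,61.66) → (145.51,17.15) → (183.84,73.89). Closed: final G1 returns to the first vertex.

**Shape 4** — `<path>` open polyline, stroke `#ff8800` → cut (S868, F725). Machine vertices: (160.44,66.51) → (158.02,55.81) → (46.62,20.14) → (34.00,125.87) → (54.59,87.18) → (56.80,18.10). Open path.

; Generated by LaserGRBL
G21
G90
G00 X50.07 Y99.94
M4 S208
G01 X176.70 Y110.52 F2422
G01 X157.83 Y116.10
G01 X9.13 Y109.39
G01 X182.35 Y29.81
G01 X106.45 Y81.29
G01 X50.07 Y99.94
M5
G00 X20.11 Y81.37
M4 S868
G01 X128.20 Y19.32 F725
G01 X21.62 Y72.35
M5
G00 X183.84 Y73.89
M4 S667
G01 X6.12 Y61.66 F2160
G01 X145.51 Y17.15
G01 X183.84 Y73.89
M5
G00 X160.44 Y66.51
M4 S868
G01 X158.02 Y55.81 F725
G01 X46.62 Y20.14
G01 X34.00 Y125.87
G01 X54.59 Y87.18
G01 X56.80 Y18.10
M5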